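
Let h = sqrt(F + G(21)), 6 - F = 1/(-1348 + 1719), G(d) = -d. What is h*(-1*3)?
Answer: -33*I*sqrt(17066)/371 ≈ -11.62*I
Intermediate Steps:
F = 2225/371 (F = 6 - 1/(-1348 + 1719) = 6 - 1/371 = 2225/371 ≈ 5.9973)
h = 11*I*sqrt(17066)/371 (h = sqrt(2225/371 - 1*21) = sqrt(2225/371 - 21) = sqrt(-5566/371) = 11*I*sqrt(17066)/371 ≈ 3.8733*I)
h*(-1*3) = (11*I*sqrt(17066)/371)*(-1*3) = (11*I*sqrt(17066)/371)*(-3) = -33*I*sqrt(17066)/371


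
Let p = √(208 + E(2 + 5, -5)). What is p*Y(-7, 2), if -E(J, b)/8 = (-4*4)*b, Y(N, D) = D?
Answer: 24*I*√3 ≈ 41.569*I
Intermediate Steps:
E(J, b) = 128*b (E(J, b) = -8*(-4*4)*b = -(-128)*b = 128*b)
p = 12*I*√3 (p = √(208 + 128*(-5)) = √(208 - 640) = √(-432) = 12*I*√3 ≈ 20.785*I)
p*Y(-7, 2) = (12*I*√3)*2 = 24*I*√3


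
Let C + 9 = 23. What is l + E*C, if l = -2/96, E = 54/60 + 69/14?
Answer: 19579/240 ≈ 81.579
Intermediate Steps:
C = 14 (C = -9 + 23 = 14)
E = 204/35 (E = 54*(1/60) + 69*(1/14) = 9/10 + 69/14 = 204/35 ≈ 5.8286)
l = -1/48 (l = -2*1/96 = -1/48 ≈ -0.020833)
l + E*C = -1/48 + (204/35)*14 = -1/48 + 408/5 = 19579/240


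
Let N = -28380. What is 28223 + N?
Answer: -157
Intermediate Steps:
28223 + N = 28223 - 28380 = -157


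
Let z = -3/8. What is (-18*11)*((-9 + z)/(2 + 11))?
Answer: 7425/52 ≈ 142.79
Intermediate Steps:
z = -3/8 (z = -3*⅛ = -3/8 ≈ -0.37500)
(-18*11)*((-9 + z)/(2 + 11)) = (-18*11)*((-9 - 3/8)/(2 + 11)) = -(-7425)/(4*13) = -198*(-75/104) = 7425/52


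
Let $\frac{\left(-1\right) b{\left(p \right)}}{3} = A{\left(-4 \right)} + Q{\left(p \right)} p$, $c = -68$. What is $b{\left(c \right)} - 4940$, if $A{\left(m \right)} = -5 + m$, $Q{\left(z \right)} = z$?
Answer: $-18785$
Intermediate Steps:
$b{\left(p \right)} = 27 - 3 p^{2}$ ($b{\left(p \right)} = - 3 \left(\left(-5 - 4\right) + p p\right) = - 3 \left(-9 + p^{2}\right) = 27 - 3 p^{2}$)
$b{\left(c \right)} - 4940 = \left(27 - 3 \left(-68\right)^{2}\right) - 4940 = \left(27 - 13872\right) - 4940 = -13845 - 4940 = -18785$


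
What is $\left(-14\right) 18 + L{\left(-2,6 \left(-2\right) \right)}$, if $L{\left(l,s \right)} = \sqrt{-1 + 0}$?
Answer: $-252 + i \approx -252.0 + 1.0 i$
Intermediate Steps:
$L{\left(l,s \right)} = i$ ($L{\left(l,s \right)} = \sqrt{-1} = i$)
$\left(-14\right) 18 + L{\left(-2,6 \left(-2\right) \right)} = \left(-14\right) 18 + i = -252 + i$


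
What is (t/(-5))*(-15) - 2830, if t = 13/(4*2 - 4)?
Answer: -11281/4 ≈ -2820.3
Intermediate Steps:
t = 13/4 (t = 13/(8 - 4) = 13/4 ≈ 3.2500)
(t/(-5))*(-15) - 2830 = ((13/4)/(-5))*(-15) - 2830 = -⅕*13/4*(-15) - 2830 = -13/20*(-15) - 2830 = 39/4 - 2830 = -11281/4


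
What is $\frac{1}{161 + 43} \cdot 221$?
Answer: $\frac{13}{12} \approx 1.0833$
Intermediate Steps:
$\frac{1}{161 + 43} \cdot 221 = \frac{1}{204} \cdot 221 = \frac{13}{12}$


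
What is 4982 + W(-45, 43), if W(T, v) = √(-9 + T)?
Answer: 4982 + 3*I*√6 ≈ 4982.0 + 7.3485*I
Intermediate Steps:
4982 + W(-45, 43) = 4982 + √(-9 - 45) = 4982 + √(-54) = 4982 + 3*I*√6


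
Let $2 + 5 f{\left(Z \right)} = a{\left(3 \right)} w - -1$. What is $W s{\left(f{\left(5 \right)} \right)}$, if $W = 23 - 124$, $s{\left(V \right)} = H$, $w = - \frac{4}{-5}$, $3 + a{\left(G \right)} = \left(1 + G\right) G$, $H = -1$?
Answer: $101$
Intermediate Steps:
$a{\left(G \right)} = -3 + G \left(1 + G\right)$ ($a{\left(G \right)} = -3 + \left(1 + G\right) G = -3 + G \left(1 + G\right)$)
$w = \frac{4}{5}$ ($w = \left(-4\right) \left(- \frac{1}{5}\right) = \frac{4}{5} \approx 0.8$)
$f{\left(Z \right)} = \frac{31}{25}$ ($f{\left(Z \right)} = - \frac{2}{5} + \frac{\left(-3 + 3 + 3^{2}\right) \frac{4}{5} - -1}{5} = - \frac{2}{5} + \frac{\left(-3 + 3 + 9\right) \frac{4}{5} + 1}{5} = - \frac{2}{5} + \frac{9 \cdot \frac{4}{5} + 1}{5} = - \frac{2}{5} + \frac{\frac{36}{5} + 1}{5} = - \frac{2}{5} + \frac{1}{5} \cdot \frac{41}{5} = - \frac{2}{5} + \frac{41}{25} = \frac{31}{25}$)
$s{\left(V \right)} = -1$
$W = -101$
$W s{\left(f{\left(5 \right)} \right)} = \left(-101\right) \left(-1\right) = 101$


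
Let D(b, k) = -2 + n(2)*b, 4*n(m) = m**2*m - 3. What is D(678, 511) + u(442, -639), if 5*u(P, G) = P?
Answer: 9339/10 ≈ 933.90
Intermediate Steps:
n(m) = -3/4 + m**3/4 (n(m) = (m**2*m - 3)/4 = (m**3 - 3)/4 = (-3 + m**3)/4 = -3/4 + m**3/4)
D(b, k) = -2 + 5*b/4 (D(b, k) = -2 + (-3/4 + (1/4)*2**3)*b = -2 + (-3/4 + (1/4)*8)*b = -2 + (-3/4 + 2)*b = -2 + 5*b/4)
u(P, G) = P/5
D(678, 511) + u(442, -639) = (-2 + (5/4)*678) + (1/5)*442 = (-2 + 1695/2) + 442/5 = 1691/2 + 442/5 = 9339/10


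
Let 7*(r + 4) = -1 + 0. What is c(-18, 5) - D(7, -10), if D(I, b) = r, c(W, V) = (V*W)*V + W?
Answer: -3247/7 ≈ -463.86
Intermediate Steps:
c(W, V) = W + W*V**2 (c(W, V) = W*V**2 + W = W + W*V**2)
r = -29/7 (r = -4 + (-1 + 0)/7 = -4 + (1/7)*(-1) = -4 - 1/7 = -29/7 ≈ -4.1429)
D(I, b) = -29/7
c(-18, 5) - D(7, -10) = -18*(1 + 5**2) - 1*(-29/7) = -18*(1 + 25) + 29/7 = -18*26 + 29/7 = -468 + 29/7 = -3247/7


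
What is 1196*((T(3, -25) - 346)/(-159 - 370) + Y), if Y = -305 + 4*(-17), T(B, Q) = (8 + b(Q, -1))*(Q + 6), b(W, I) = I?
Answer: -10235576/23 ≈ -4.4503e+5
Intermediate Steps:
T(B, Q) = 42 + 7*Q (T(B, Q) = (8 - 1)*(Q + 6) = 7*(6 + Q) = 42 + 7*Q)
Y = -373 (Y = -305 - 68 = -373)
1196*((T(3, -25) - 346)/(-159 - 370) + Y) = 1196*(((42 + 7*(-25)) - 346)/(-159 - 370) - 373) = 1196*(((42 - 175) - 346)/(-529) - 373) = 1196*((-133 - 346)*(-1/529) - 373) = 1196*(-479*(-1/529) - 373) = 1196*(479/529 - 373) = 1196*(-196838/529) = -10235576/23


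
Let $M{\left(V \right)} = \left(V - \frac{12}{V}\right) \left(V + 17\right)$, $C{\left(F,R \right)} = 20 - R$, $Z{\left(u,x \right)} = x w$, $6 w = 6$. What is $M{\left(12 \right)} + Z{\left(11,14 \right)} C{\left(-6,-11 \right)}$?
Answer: $753$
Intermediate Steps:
$w = 1$ ($w = \frac{1}{6} \cdot 6 = 1$)
$Z{\left(u,x \right)} = x$ ($Z{\left(u,x \right)} = x 1 = x$)
$M{\left(V \right)} = \left(17 + V\right) \left(V - \frac{12}{V}\right)$ ($M{\left(V \right)} = \left(V - \frac{12}{V}\right) \left(17 + V\right) = \left(17 + V\right) \left(V - \frac{12}{V}\right)$)
$M{\left(12 \right)} + Z{\left(11,14 \right)} C{\left(-6,-11 \right)} = \left(-12 + 12^{2} - \frac{204}{12} + 17 \cdot 12\right) + 14 \left(20 - -11\right) = \left(-12 + 144 - 17 + 204\right) + 14 \left(20 + 11\right) = \left(-12 + 144 - 17 + 204\right) + 14 \cdot 31 = 319 + 434 = 753$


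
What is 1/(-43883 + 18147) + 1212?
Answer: 31192031/25736 ≈ 1212.0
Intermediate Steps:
1/(-43883 + 18147) + 1212 = 1/(-25736) + 1212 = -1/25736 + 1212 = 31192031/25736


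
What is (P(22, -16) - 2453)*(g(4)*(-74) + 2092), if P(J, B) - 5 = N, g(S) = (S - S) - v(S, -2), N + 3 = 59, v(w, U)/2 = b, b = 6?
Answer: -7128160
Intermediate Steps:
v(w, U) = 12 (v(w, U) = 2*6 = 12)
N = 56 (N = -3 + 59 = 56)
g(S) = -12 (g(S) = (S - S) - 1*12 = 0 - 12 = -12)
P(J, B) = 61 (P(J, B) = 5 + 56 = 61)
(P(22, -16) - 2453)*(g(4)*(-74) + 2092) = (61 - 2453)*(-12*(-74) + 2092) = -2392*(888 + 2092) = -2392*2980 = -7128160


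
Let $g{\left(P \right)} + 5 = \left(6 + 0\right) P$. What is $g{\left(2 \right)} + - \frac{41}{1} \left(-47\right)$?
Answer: $1934$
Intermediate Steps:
$g{\left(P \right)} = -5 + 6 P$ ($g{\left(P \right)} = -5 + \left(6 + 0\right) P = -5 + 6 P$)
$g{\left(2 \right)} + - \frac{41}{1} \left(-47\right) = \left(-5 + 6 \cdot 2\right) + - \frac{41}{1} \left(-47\right) = \left(-5 + 12\right) + \left(-41\right) 1 \left(-47\right) = 7 - -1927 = 7 + 1927 = 1934$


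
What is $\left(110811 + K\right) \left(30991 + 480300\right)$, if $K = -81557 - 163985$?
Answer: $-68886747721$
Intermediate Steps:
$K = -245542$ ($K = -81557 - 163985 = -245542$)
$\left(110811 + K\right) \left(30991 + 480300\right) = \left(110811 - 245542\right) \left(30991 + 480300\right) = \left(-134731\right) 511291 = -68886747721$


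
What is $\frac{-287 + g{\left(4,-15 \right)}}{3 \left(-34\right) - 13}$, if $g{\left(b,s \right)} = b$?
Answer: $\frac{283}{115} \approx 2.4609$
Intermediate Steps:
$\frac{-287 + g{\left(4,-15 \right)}}{3 \left(-34\right) - 13} = \frac{-287 + 4}{3 \left(-34\right) - 13} = - \frac{283}{-102 - 13} = - \frac{283}{-115} = \left(-283\right) \left(- \frac{1}{115}\right) = \frac{283}{115}$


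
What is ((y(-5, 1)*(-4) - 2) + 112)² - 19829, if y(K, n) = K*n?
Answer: -2929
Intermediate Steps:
((y(-5, 1)*(-4) - 2) + 112)² - 19829 = ((-5*1*(-4) - 2) + 112)² - 19829 = ((-5*(-4) - 2) + 112)² - 19829 = ((20 - 2) + 112)² - 19829 = (18 + 112)² - 19829 = 130² - 19829 = 16900 - 19829 = -2929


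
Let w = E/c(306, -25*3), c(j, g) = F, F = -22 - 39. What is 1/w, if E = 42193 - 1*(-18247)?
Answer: -61/60440 ≈ -0.0010093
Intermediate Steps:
F = -61
c(j, g) = -61
E = 60440 (E = 42193 + 18247 = 60440)
w = -60440/61 (w = 60440/(-61) = 60440*(-1/61) = -60440/61 ≈ -990.82)
1/w = 1/(-60440/61) = -61/60440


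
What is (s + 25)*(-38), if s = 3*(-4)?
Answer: -494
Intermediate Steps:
s = -12
(s + 25)*(-38) = (-12 + 25)*(-38) = 13*(-38) = -494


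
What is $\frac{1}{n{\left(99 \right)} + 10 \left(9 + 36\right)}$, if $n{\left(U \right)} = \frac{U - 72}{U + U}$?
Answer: $\frac{22}{9903} \approx 0.0022215$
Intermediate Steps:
$n{\left(U \right)} = \frac{-72 + U}{2 U}$
$\frac{1}{n{\left(99 \right)} + 10 \left(9 + 36\right)} = \frac{1}{\frac{-72 + 99}{2 \cdot 99} + 10 \left(9 + 36\right)} = \frac{1}{\frac{1}{2} \cdot \frac{1}{99} \cdot 27 + 10 \cdot 45} = \frac{1}{\frac{3}{22} + 450} = \frac{1}{\frac{9903}{22}} = \frac{22}{9903}$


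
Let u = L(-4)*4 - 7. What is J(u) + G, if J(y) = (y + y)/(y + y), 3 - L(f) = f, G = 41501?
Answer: 41502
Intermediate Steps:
L(f) = 3 - f
u = 21 (u = (3 - 1*(-4))*4 - 7 = (3 + 4)*4 - 7 = 7*4 - 7 = 28 - 7 = 21)
J(y) = 1 (J(y) = (2*y)/((2*y)) = (2*y)*(1/(2*y)) = 1)
J(u) + G = 1 + 41501 = 41502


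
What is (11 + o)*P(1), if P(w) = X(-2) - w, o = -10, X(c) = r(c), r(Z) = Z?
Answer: -3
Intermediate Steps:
X(c) = c
P(w) = -2 - w
(11 + o)*P(1) = (11 - 10)*(-2 - 1*1) = 1*(-2 - 1) = 1*(-3) = -3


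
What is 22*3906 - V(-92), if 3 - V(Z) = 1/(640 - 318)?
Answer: 27669139/322 ≈ 85929.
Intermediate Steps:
V(Z) = 965/322 (V(Z) = 3 - 1/(640 - 318) = 3 - 1/322 = 965/322)
22*3906 - V(-92) = 22*3906 - 1*965/322 = 85932 - 965/322 = 27669139/322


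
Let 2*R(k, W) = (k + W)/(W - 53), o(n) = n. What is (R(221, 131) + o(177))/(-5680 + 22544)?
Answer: 6991/657696 ≈ 0.010630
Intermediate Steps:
R(k, W) = (W + k)/(2*(-53 + W)) (R(k, W) = ((k + W)/(W - 53))/2 = ((W + k)/(-53 + W))/2 = (W + k)/(2*(-53 + W)))
(R(221, 131) + o(177))/(-5680 + 22544) = ((131 + 221)/(2*(-53 + 131)) + 177)/(-5680 + 22544) = ((1/2)*352/78 + 177)/16864 = ((1/2)*(1/78)*352 + 177)*(1/16864) = (88/39 + 177)*(1/16864) = (6991/39)*(1/16864) = 6991/657696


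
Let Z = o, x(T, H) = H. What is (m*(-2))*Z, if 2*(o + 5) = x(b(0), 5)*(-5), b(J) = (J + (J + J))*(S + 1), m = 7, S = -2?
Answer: 245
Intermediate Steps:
b(J) = -3*J (b(J) = (J + (J + J))*(-2 + 1) = (J + 2*J)*(-1) = (3*J)*(-1) = -3*J)
o = -35/2 (o = -5 + (5*(-5))/2 = -5 + (1/2)*(-25) = -5 - 25/2 = -35/2 ≈ -17.500)
Z = -35/2 ≈ -17.500
(m*(-2))*Z = (7*(-2))*(-35/2) = -14*(-35/2) = 245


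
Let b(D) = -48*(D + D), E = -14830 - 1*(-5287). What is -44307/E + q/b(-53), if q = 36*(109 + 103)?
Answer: 39081/6362 ≈ 6.1429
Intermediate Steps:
E = -9543 (E = -14830 + 5287 = -9543)
q = 7632 (q = 36*212 = 7632)
b(D) = -96*D
-44307/E + q/b(-53) = -44307/(-9543) + 7632/((-96*(-53))) = -44307*(-1/9543) + 7632/5088 = 14769/3181 + 7632*(1/5088) = 14769/3181 + 3/2 = 39081/6362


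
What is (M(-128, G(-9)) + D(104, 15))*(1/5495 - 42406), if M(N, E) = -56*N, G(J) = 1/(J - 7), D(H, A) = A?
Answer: -1673789620327/5495 ≈ -3.0460e+8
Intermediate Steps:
G(J) = 1/(-7 + J)
(M(-128, G(-9)) + D(104, 15))*(1/5495 - 42406) = (-56*(-128) + 15)*(1/5495 - 42406) = (7168 + 15)*(1/5495 - 42406) = 7183*(-233020969/5495) = -1673789620327/5495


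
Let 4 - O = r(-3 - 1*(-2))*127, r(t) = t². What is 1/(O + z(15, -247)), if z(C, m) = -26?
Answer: -1/149 ≈ -0.0067114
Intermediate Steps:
O = -123 (O = 4 - (-3 - 1*(-2))²*127 = 4 - (-3 + 2)²*127 = 4 - (-1)²*127 = 4 - 127 = -123)
1/(O + z(15, -247)) = 1/(-123 - 26) = 1/(-149) = -1/149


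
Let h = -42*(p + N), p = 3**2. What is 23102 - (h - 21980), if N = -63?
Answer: 42814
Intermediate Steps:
p = 9
h = 2268 (h = -42*(9 - 63) = -42*(-54) = 2268)
23102 - (h - 21980) = 23102 - (2268 - 21980) = 23102 - 1*(-19712) = 23102 + 19712 = 42814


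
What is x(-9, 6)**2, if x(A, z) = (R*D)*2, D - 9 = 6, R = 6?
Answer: 32400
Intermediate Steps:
D = 15 (D = 9 + 6 = 15)
x(A, z) = 180 (x(A, z) = (6*15)*2 = 90*2 = 180)
x(-9, 6)**2 = 180**2 = 32400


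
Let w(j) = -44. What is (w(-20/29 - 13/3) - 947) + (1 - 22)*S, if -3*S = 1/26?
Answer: -25759/26 ≈ -990.73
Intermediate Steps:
S = -1/78 (S = -⅓/26 = -⅓*1/26 = -1/78 ≈ -0.012821)
(w(-20/29 - 13/3) - 947) + (1 - 22)*S = (-44 - 947) + (1 - 22)*(-1/78) = -991 - 21*(-1/78) = -991 + 7/26 = -25759/26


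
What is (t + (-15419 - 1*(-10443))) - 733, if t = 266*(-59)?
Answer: -21403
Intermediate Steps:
t = -15694
(t + (-15419 - 1*(-10443))) - 733 = (-15694 + (-15419 - 1*(-10443))) - 733 = (-15694 + (-15419 + 10443)) - 733 = (-15694 - 4976) - 733 = -20670 - 733 = -21403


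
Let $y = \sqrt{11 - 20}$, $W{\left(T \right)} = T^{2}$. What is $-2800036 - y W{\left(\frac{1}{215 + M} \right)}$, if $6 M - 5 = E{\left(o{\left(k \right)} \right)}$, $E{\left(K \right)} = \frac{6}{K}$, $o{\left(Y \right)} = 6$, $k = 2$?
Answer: $-2800036 - \frac{i}{15552} \approx -2.8 \cdot 10^{6} - 6.43 \cdot 10^{-5} i$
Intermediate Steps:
$M = 1$ ($M = \frac{5}{6} + \frac{6 \cdot \frac{1}{6}}{6} = \frac{5}{6} + \frac{1}{6} \cdot 1 = \frac{5}{6} + \frac{1}{6} = 1$)
$y = 3 i$ ($y = \sqrt{-9} = 3 i \approx 3.0 i$)
$-2800036 - y W{\left(\frac{1}{215 + M} \right)} = -2800036 - 3 i \left(\frac{1}{215 + 1}\right)^{2} = -2800036 - 3 i \left(\frac{1}{216}\right)^{2} = -2800036 - \frac{3 i}{46656} = -2800036 - 3 i \frac{1}{46656} = -2800036 - \frac{i}{15552}$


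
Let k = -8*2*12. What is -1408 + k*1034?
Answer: -199936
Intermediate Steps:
k = -192 (k = -16*12 = -192)
-1408 + k*1034 = -1408 - 192*1034 = -1408 - 198528 = -199936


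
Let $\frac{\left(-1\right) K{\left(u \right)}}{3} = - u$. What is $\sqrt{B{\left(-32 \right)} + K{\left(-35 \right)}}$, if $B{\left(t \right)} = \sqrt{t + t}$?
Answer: $\sqrt{-105 + 8 i} \approx 0.39008 + 10.254 i$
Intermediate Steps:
$B{\left(t \right)} = \sqrt{2} \sqrt{t}$ ($B{\left(t \right)} = \sqrt{2 t} = \sqrt{2} \sqrt{t}$)
$K{\left(u \right)} = 3 u$ ($K{\left(u \right)} = - 3 \left(- u\right) = 3 u$)
$\sqrt{B{\left(-32 \right)} + K{\left(-35 \right)}} = \sqrt{\sqrt{2} \sqrt{-32} + 3 \left(-35\right)} = \sqrt{\sqrt{2} \cdot 4 i \sqrt{2} - 105} = \sqrt{8 i - 105} = \sqrt{-105 + 8 i}$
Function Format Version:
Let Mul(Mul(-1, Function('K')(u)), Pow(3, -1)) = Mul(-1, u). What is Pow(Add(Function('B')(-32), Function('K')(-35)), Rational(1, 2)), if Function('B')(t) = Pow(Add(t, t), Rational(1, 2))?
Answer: Pow(Add(-105, Mul(8, I)), Rational(1, 2)) ≈ Add(0.39008, Mul(10.254, I))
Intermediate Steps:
Function('B')(t) = Mul(Pow(2, Rational(1, 2)), Pow(t, Rational(1, 2))) (Function('B')(t) = Pow(Mul(2, t), Rational(1, 2)) = Mul(Pow(2, Rational(1, 2)), Pow(t, Rational(1, 2))))
Function('K')(u) = Mul(3, u) (Function('K')(u) = Mul(-3, Mul(-1, u)) = Mul(3, u))
Pow(Add(Function('B')(-32), Function('K')(-35)), Rational(1, 2)) = Pow(Add(Mul(Pow(2, Rational(1, 2)), Pow(-32, Rational(1, 2))), Mul(3, -35)), Rational(1, 2)) = Pow(Add(Mul(Pow(2, Rational(1, 2)), Mul(4, I, Pow(2, Rational(1, 2)))), -105), Rational(1, 2)) = Pow(Add(Mul(8, I), -105), Rational(1, 2)) = Pow(Add(-105, Mul(8, I)), Rational(1, 2))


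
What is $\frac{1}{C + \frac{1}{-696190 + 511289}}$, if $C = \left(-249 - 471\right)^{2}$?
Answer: $\frac{184901}{95852678399} \approx 1.929 \cdot 10^{-6}$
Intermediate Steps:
$C = 518400$ ($C = \left(-720\right)^{2} = 518400$)
$\frac{1}{C + \frac{1}{-696190 + 511289}} = \frac{1}{518400 + \frac{1}{-696190 + 511289}} = \frac{1}{518400 + \frac{1}{-184901}} = \frac{1}{518400 - \frac{1}{184901}} = \frac{1}{\frac{95852678399}{184901}} = \frac{184901}{95852678399}$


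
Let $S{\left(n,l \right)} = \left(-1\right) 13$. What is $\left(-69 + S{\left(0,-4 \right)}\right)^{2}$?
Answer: $6724$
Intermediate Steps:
$S{\left(n,l \right)} = -13$
$\left(-69 + S{\left(0,-4 \right)}\right)^{2} = \left(-69 - 13\right)^{2} = \left(-82\right)^{2} = 6724$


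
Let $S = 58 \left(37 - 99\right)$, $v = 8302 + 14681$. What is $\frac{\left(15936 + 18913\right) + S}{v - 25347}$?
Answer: $- \frac{31253}{2364} \approx -13.22$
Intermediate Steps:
$v = 22983$
$S = -3596$ ($S = 58 \left(-62\right) = -3596$)
$\frac{\left(15936 + 18913\right) + S}{v - 25347} = \frac{\left(15936 + 18913\right) - 3596}{22983 - 25347} = \frac{34849 - 3596}{-2364} = 31253 \left(- \frac{1}{2364}\right) = - \frac{31253}{2364}$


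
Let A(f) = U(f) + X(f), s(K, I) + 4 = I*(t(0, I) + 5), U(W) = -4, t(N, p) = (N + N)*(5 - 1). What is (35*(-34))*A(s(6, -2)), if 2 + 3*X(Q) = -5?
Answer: 22610/3 ≈ 7536.7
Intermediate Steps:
t(N, p) = 8*N (t(N, p) = (2*N)*4 = 8*N)
X(Q) = -7/3 (X(Q) = -⅔ + (⅓)*(-5) = -⅔ - 5/3 = -7/3)
s(K, I) = -4 + 5*I (s(K, I) = -4 + I*(8*0 + 5) = -4 + I*(0 + 5) = -4 + I*5 = -4 + 5*I)
A(f) = -19/3 (A(f) = -4 - 7/3 = -19/3)
(35*(-34))*A(s(6, -2)) = (35*(-34))*(-19/3) = -1190*(-19/3) = 22610/3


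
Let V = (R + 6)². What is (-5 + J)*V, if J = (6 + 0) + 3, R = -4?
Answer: 16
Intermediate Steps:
J = 9 (J = 6 + 3 = 9)
V = 4 (V = (-4 + 6)² = 2² = 4)
(-5 + J)*V = (-5 + 9)*4 = 4*4 = 16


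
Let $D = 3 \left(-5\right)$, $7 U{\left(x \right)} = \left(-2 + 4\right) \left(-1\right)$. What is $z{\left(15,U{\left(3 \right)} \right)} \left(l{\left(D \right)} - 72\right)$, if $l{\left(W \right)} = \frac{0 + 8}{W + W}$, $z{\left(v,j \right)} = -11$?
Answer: $\frac{11924}{15} \approx 794.93$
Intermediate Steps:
$U{\left(x \right)} = - \frac{2}{7}$ ($U{\left(x \right)} = \frac{\left(-2 + 4\right) \left(-1\right)}{7} = \frac{2 \left(-1\right)}{7} = \frac{1}{7} \left(-2\right) = - \frac{2}{7}$)
$D = -15$
$l{\left(W \right)} = \frac{4}{W}$ ($l{\left(W \right)} = \frac{8}{2 W} = 8 \frac{1}{2 W} = \frac{4}{W}$)
$z{\left(15,U{\left(3 \right)} \right)} \left(l{\left(D \right)} - 72\right) = - 11 \left(\frac{4}{-15} - 72\right) = - 11 \left(4 \left(- \frac{1}{15}\right) - 72\right) = - 11 \left(- \frac{4}{15} - 72\right) = \left(-11\right) \left(- \frac{1084}{15}\right) = \frac{11924}{15}$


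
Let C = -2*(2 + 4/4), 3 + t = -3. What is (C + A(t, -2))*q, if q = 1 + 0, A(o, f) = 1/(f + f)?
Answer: -25/4 ≈ -6.2500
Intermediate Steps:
t = -6 (t = -3 - 3 = -6)
A(o, f) = 1/(2*f)
q = 1
C = -6 (C = -2*(2 + 4*(¼)) = -2*(2 + 1) = -2*3 = -6)
(C + A(t, -2))*q = (-6 + (½)/(-2))*1 = (-6 + (½)*(-½))*1 = (-6 - ¼)*1 = -25/4*1 = -25/4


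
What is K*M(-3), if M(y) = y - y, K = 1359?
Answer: 0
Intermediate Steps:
M(y) = 0
K*M(-3) = 1359*0 = 0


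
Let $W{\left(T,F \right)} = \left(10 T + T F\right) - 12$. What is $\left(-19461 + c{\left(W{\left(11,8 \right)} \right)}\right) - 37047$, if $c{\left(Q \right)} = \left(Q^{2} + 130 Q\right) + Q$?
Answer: $2454$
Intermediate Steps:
$W{\left(T,F \right)} = -12 + 10 T + F T$ ($W{\left(T,F \right)} = \left(10 T + F T\right) - 12 = -12 + 10 T + F T$)
$c{\left(Q \right)} = Q^{2} + 131 Q$
$\left(-19461 + c{\left(W{\left(11,8 \right)} \right)}\right) - 37047 = \left(-19461 + \left(-12 + 10 \cdot 11 + 8 \cdot 11\right) \left(131 + \left(-12 + 10 \cdot 11 + 8 \cdot 11\right)\right)\right) - 37047 = \left(-19461 + \left(-12 + 110 + 88\right) \left(131 + \left(-12 + 110 + 88\right)\right)\right) - 37047 = \left(-19461 + 186 \left(131 + 186\right)\right) - 37047 = \left(-19461 + 186 \cdot 317\right) - 37047 = \left(-19461 + 58962\right) - 37047 = 39501 - 37047 = 2454$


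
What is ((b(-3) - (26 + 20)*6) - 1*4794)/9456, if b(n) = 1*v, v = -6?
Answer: -423/788 ≈ -0.53680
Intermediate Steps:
b(n) = -6 (b(n) = 1*(-6) = -6)
((b(-3) - (26 + 20)*6) - 1*4794)/9456 = ((-6 - (26 + 20)*6) - 1*4794)/9456 = ((-6 - 46*6) - 4794)*(1/9456) = ((-6 - 1*276) - 4794)*(1/9456) = ((-6 - 276) - 4794)*(1/9456) = (-282 - 4794)*(1/9456) = -5076*1/9456 = -423/788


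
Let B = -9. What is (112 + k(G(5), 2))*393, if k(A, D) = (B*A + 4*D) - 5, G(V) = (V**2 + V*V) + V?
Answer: -149340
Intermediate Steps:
G(V) = V + 2*V**2 (G(V) = (V**2 + V**2) + V = 2*V**2 + V = V + 2*V**2)
k(A, D) = -5 - 9*A + 4*D (k(A, D) = (-9*A + 4*D) - 5 = -5 - 9*A + 4*D)
(112 + k(G(5), 2))*393 = (112 + (-5 - 45*(1 + 2*5) + 4*2))*393 = (112 + (-5 - 45*(1 + 10) + 8))*393 = (112 + (-5 - 45*11 + 8))*393 = (112 + (-5 - 9*55 + 8))*393 = (112 + (-5 - 495 + 8))*393 = (112 - 492)*393 = -380*393 = -149340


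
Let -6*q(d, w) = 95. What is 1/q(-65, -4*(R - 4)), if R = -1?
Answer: -6/95 ≈ -0.063158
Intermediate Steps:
q(d, w) = -95/6 (q(d, w) = -⅙*95 = -95/6)
1/q(-65, -4*(R - 4)) = 1/(-95/6) = -6/95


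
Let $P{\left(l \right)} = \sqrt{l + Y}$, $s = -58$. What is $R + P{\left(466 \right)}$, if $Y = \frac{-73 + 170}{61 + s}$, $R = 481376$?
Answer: $481376 + \frac{\sqrt{4485}}{3} \approx 4.814 \cdot 10^{5}$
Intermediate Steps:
$Y = \frac{97}{3}$ ($Y = \frac{-73 + 170}{61 - 58} = \frac{97}{3} \approx 32.333$)
$P{\left(l \right)} = \sqrt{\frac{97}{3} + l}$ ($P{\left(l \right)} = \sqrt{l + \frac{97}{3}} = \sqrt{\frac{97}{3} + l}$)
$R + P{\left(466 \right)} = 481376 + \frac{\sqrt{291 + 9 \cdot 466}}{3} = 481376 + \frac{\sqrt{291 + 4194}}{3} = 481376 + \frac{\sqrt{4485}}{3}$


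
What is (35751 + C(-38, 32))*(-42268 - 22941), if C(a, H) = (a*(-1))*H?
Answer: -2410581103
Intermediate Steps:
C(a, H) = -H*a (C(a, H) = (-a)*H = -H*a)
(35751 + C(-38, 32))*(-42268 - 22941) = (35751 - 1*32*(-38))*(-42268 - 22941) = (35751 + 1216)*(-65209) = 36967*(-65209) = -2410581103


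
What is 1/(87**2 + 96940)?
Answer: 1/104509 ≈ 9.5686e-6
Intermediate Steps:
1/(87**2 + 96940) = 1/(7569 + 96940) = 1/104509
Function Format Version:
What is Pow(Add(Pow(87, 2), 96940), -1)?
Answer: Rational(1, 104509) ≈ 9.5686e-6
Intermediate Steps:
Pow(Add(Pow(87, 2), 96940), -1) = Pow(Add(7569, 96940), -1) = Pow(104509, -1) = Rational(1, 104509)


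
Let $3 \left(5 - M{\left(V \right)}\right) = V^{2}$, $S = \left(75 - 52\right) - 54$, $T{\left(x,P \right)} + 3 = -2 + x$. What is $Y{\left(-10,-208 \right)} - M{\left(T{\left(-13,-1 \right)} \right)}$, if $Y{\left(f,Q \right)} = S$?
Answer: $72$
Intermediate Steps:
$T{\left(x,P \right)} = -5 + x$ ($T{\left(x,P \right)} = -3 + \left(-2 + x\right) = -5 + x$)
$S = -31$ ($S = 23 - 54 = -31$)
$Y{\left(f,Q \right)} = -31$
$M{\left(V \right)} = 5 - \frac{V^{2}}{3}$
$Y{\left(-10,-208 \right)} - M{\left(T{\left(-13,-1 \right)} \right)} = -31 - \left(5 - \frac{\left(-5 - 13\right)^{2}}{3}\right) = -31 - \left(5 - \frac{\left(-18\right)^{2}}{3}\right) = -31 - \left(5 - 108\right) = -31 - -103 = -31 + 103 = 72$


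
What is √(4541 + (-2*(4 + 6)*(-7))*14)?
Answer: √6501 ≈ 80.629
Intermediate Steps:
√(4541 + (-2*(4 + 6)*(-7))*14) = √(4541 + (-2*10*(-7))*14) = √(4541 - 20*(-7)*14) = √(4541 + 140*14) = √(4541 + 1960) = √6501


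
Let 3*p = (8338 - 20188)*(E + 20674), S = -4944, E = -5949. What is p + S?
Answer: -58168694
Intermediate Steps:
p = -58163750 (p = ((8338 - 20188)*(-5949 + 20674))/3 = (-11850*14725)/3 = (1/3)*(-174491250) = -58163750)
p + S = -58163750 - 4944 = -58168694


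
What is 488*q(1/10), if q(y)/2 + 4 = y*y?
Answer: -97356/25 ≈ -3894.2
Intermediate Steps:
q(y) = -8 + 2*y² (q(y) = -8 + 2*(y*y) = -8 + 2*y²)
488*q(1/10) = 488*(-8 + 2*(1/10)²) = 488*(-8 + 2*(⅒)²) = 488*(-8 + 2*(1/100)) = 488*(-8 + 1/50) = 488*(-399/50) = -97356/25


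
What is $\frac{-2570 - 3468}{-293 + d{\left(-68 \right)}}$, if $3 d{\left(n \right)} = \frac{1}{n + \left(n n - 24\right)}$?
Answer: $\frac{82092648}{3983627} \approx 20.608$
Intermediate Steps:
$d{\left(n \right)} = \frac{1}{3 \left(-24 + n + n^{2}\right)}$ ($d{\left(n \right)} = \frac{1}{3 \left(n + \left(n n - 24\right)\right)} = \frac{1}{3 \left(n + \left(n^{2} - 24\right)\right)} = \frac{1}{3 \left(n + \left(-24 + n^{2}\right)\right)} = \frac{1}{3 \left(-24 + n + n^{2}\right)}$)
$\frac{-2570 - 3468}{-293 + d{\left(-68 \right)}} = \frac{-2570 - 3468}{-293 + \frac{1}{3 \left(-24 - 68 + \left(-68\right)^{2}\right)}} = - \frac{6038}{-293 + \frac{1}{3 \left(-24 - 68 + 4624\right)}} = - \frac{6038}{-293 + \frac{1}{3 \cdot 4532}} = - \frac{6038}{-293 + \frac{1}{3} \cdot \frac{1}{4532}} = - \frac{6038}{-293 + \frac{1}{13596}} = - \frac{6038}{- \frac{3983627}{13596}} = \left(-6038\right) \left(- \frac{13596}{3983627}\right) = \frac{82092648}{3983627}$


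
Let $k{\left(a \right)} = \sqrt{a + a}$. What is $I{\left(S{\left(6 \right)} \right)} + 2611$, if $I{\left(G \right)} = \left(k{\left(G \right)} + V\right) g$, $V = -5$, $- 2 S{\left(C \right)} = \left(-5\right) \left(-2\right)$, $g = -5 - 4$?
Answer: $2656 - 9 i \sqrt{10} \approx 2656.0 - 28.461 i$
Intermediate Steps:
$k{\left(a \right)} = \sqrt{2} \sqrt{a}$ ($k{\left(a \right)} = \sqrt{2 a} = \sqrt{2} \sqrt{a}$)
$g = -9$ ($g = -5 - 4 = -9$)
$S{\left(C \right)} = -5$ ($S{\left(C \right)} = - \frac{\left(-5\right) \left(-2\right)}{2} = \left(- \frac{1}{2}\right) 10 = -5$)
$I{\left(G \right)} = 45 - 9 \sqrt{2} \sqrt{G}$ ($I{\left(G \right)} = \left(\sqrt{2} \sqrt{G} - 5\right) \left(-9\right) = \left(-5 + \sqrt{2} \sqrt{G}\right) \left(-9\right) = 45 - 9 \sqrt{2} \sqrt{G}$)
$I{\left(S{\left(6 \right)} \right)} + 2611 = \left(45 - 9 \sqrt{2} \sqrt{-5}\right) + 2611 = \left(45 - 9 \sqrt{2} i \sqrt{5}\right) + 2611 = \left(45 - 9 i \sqrt{10}\right) + 2611 = 2656 - 9 i \sqrt{10}$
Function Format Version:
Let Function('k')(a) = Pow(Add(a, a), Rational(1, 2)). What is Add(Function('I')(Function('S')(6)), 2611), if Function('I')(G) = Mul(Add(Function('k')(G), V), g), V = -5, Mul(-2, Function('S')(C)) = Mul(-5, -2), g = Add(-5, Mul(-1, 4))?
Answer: Add(2656, Mul(-9, I, Pow(10, Rational(1, 2)))) ≈ Add(2656.0, Mul(-28.461, I))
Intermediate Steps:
Function('k')(a) = Mul(Pow(2, Rational(1, 2)), Pow(a, Rational(1, 2))) (Function('k')(a) = Pow(Mul(2, a), Rational(1, 2)) = Mul(Pow(2, Rational(1, 2)), Pow(a, Rational(1, 2))))
g = -9 (g = Add(-5, -4) = -9)
Function('S')(C) = -5 (Function('S')(C) = Mul(Rational(-1, 2), Mul(-5, -2)) = Mul(Rational(-1, 2), 10) = -5)
Function('I')(G) = Add(45, Mul(-9, Pow(2, Rational(1, 2)), Pow(G, Rational(1, 2)))) (Function('I')(G) = Mul(Add(Mul(Pow(2, Rational(1, 2)), Pow(G, Rational(1, 2))), -5), -9) = Mul(Add(-5, Mul(Pow(2, Rational(1, 2)), Pow(G, Rational(1, 2)))), -9) = Add(45, Mul(-9, Pow(2, Rational(1, 2)), Pow(G, Rational(1, 2)))))
Add(Function('I')(Function('S')(6)), 2611) = Add(Add(45, Mul(-9, Pow(2, Rational(1, 2)), Pow(-5, Rational(1, 2)))), 2611) = Add(Add(45, Mul(-9, Pow(2, Rational(1, 2)), Mul(I, Pow(5, Rational(1, 2))))), 2611) = Add(Add(45, Mul(-9, I, Pow(10, Rational(1, 2)))), 2611) = Add(2656, Mul(-9, I, Pow(10, Rational(1, 2))))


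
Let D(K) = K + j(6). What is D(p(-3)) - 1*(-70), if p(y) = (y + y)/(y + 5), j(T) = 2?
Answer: 69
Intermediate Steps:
p(y) = 2*y/(5 + y) (p(y) = (2*y)/(5 + y) = 2*y/(5 + y))
D(K) = 2 + K (D(K) = K + 2 = 2 + K)
D(p(-3)) - 1*(-70) = (2 + 2*(-3)/(5 - 3)) - 1*(-70) = (2 + 2*(-3)/2) + 70 = (2 + 2*(-3)*(½)) + 70 = (2 - 3) + 70 = -1 + 70 = 69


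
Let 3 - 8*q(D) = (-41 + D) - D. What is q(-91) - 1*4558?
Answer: -9105/2 ≈ -4552.5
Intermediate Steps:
q(D) = 11/2 (q(D) = 3/8 - ((-41 + D) - D)/8 = 3/8 - 1/8*(-41) = 3/8 + 41/8 = 11/2)
q(-91) - 1*4558 = 11/2 - 1*4558 = 11/2 - 4558 = -9105/2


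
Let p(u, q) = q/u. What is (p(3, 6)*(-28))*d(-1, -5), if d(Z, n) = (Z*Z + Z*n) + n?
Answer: -56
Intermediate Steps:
d(Z, n) = n + Z**2 + Z*n (d(Z, n) = (Z**2 + Z*n) + n = n + Z**2 + Z*n)
(p(3, 6)*(-28))*d(-1, -5) = ((6/3)*(-28))*(-5 + (-1)**2 - 1*(-5)) = ((6*(1/3))*(-28))*(-5 + 1 + 5) = (2*(-28))*1 = -56*1 = -56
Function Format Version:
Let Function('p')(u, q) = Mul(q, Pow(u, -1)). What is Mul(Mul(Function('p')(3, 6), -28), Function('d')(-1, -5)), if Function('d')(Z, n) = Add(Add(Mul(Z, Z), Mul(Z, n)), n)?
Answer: -56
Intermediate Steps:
Function('d')(Z, n) = Add(n, Pow(Z, 2), Mul(Z, n)) (Function('d')(Z, n) = Add(Add(Pow(Z, 2), Mul(Z, n)), n) = Add(n, Pow(Z, 2), Mul(Z, n)))
Mul(Mul(Function('p')(3, 6), -28), Function('d')(-1, -5)) = Mul(Mul(Mul(6, Pow(3, -1)), -28), Add(-5, Pow(-1, 2), Mul(-1, -5))) = Mul(Mul(Mul(6, Rational(1, 3)), -28), Add(-5, 1, 5)) = Mul(Mul(2, -28), 1) = Mul(-56, 1) = -56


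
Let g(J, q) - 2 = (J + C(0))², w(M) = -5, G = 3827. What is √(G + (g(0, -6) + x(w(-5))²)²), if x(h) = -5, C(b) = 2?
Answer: 6*√133 ≈ 69.195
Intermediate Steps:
g(J, q) = 2 + (2 + J)² (g(J, q) = 2 + (J + 2)² = 2 + (2 + J)²)
√(G + (g(0, -6) + x(w(-5))²)²) = √(3827 + ((2 + (2 + 0)²) + (-5)²)²) = √(3827 + ((2 + 2²) + 25)²) = √(3827 + ((2 + 4) + 25)²) = √(3827 + (6 + 25)²) = √(3827 + 31²) = √(3827 + 961) = √4788 = 6*√133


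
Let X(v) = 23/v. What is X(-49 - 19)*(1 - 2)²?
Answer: -23/68 ≈ -0.33824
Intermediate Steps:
X(-49 - 19)*(1 - 2)² = (23/(-49 - 19))*(1 - 2)² = (23/(-68))*(-1)² = (23*(-1/68))*1 = -23/68*1 = -23/68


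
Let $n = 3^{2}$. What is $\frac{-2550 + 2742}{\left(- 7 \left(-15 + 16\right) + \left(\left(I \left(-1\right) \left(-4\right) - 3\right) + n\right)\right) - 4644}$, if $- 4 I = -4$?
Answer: $- \frac{64}{1547} \approx -0.04137$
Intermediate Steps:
$I = 1$ ($I = \left(- \frac{1}{4}\right) \left(-4\right) = 1$)
$n = 9$
$\frac{-2550 + 2742}{\left(- 7 \left(-15 + 16\right) + \left(\left(I \left(-1\right) \left(-4\right) - 3\right) + n\right)\right) - 4644} = \frac{-2550 + 2742}{\left(- 7 \left(-15 + 16\right) + \left(\left(1 \left(-1\right) \left(-4\right) - 3\right) + 9\right)\right) - 4644} = \frac{192}{\left(\left(-7\right) 1 + \left(\left(\left(-1\right) \left(-4\right) - 3\right) + 9\right)\right) - 4644} = \frac{192}{\left(-7 + \left(\left(4 - 3\right) + 9\right)\right) - 4644} = \frac{192}{\left(-7 + \left(1 + 9\right)\right) - 4644} = \frac{192}{\left(-7 + 10\right) - 4644} = \frac{192}{3 - 4644} = \frac{192}{-4641} = 192 \left(- \frac{1}{4641}\right) = - \frac{64}{1547}$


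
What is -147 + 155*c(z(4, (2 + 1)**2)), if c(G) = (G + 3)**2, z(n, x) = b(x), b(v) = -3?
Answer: -147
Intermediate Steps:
z(n, x) = -3
c(G) = (3 + G)**2
-147 + 155*c(z(4, (2 + 1)**2)) = -147 + 155*(3 - 3)**2 = -147 + 155*0**2 = -147 + 155*0 = -147 + 0 = -147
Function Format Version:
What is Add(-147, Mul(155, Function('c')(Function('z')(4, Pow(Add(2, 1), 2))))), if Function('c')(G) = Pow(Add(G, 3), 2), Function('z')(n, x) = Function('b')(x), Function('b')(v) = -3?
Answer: -147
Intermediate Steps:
Function('z')(n, x) = -3
Function('c')(G) = Pow(Add(3, G), 2)
Add(-147, Mul(155, Function('c')(Function('z')(4, Pow(Add(2, 1), 2))))) = Add(-147, Mul(155, Pow(Add(3, -3), 2))) = Add(-147, Mul(155, Pow(0, 2))) = Add(-147, Mul(155, 0)) = Add(-147, 0) = -147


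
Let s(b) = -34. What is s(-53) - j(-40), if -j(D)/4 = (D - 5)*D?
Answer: 7166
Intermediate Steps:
j(D) = -4*D*(-5 + D) (j(D) = -4*(D - 5)*D = -4*(-5 + D)*D = -4*D*(-5 + D))
s(-53) - j(-40) = -34 - 4*(-40)*(5 - 1*(-40)) = -34 - 4*(-40)*(5 + 40) = -34 - 4*(-40)*45 = -34 - 1*(-7200) = -34 + 7200 = 7166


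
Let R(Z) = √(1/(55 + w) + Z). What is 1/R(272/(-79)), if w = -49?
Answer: -I*√736122/1553 ≈ -0.55246*I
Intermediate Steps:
R(Z) = √(⅙ + Z) (R(Z) = √(1/(55 - 49) + Z) = √(1/6 + Z) = √(⅙ + Z))
1/R(272/(-79)) = 1/(√(6 + 36*(272/(-79)))/6) = 1/(√(6 + 36*(272*(-1/79)))/6) = 1/(√(6 + 36*(-272/79))/6) = 1/(√(6 - 9792/79)/6) = 1/(√(-9318/79)/6) = 1/((I*√736122/79)/6) = 1/(I*√736122/474) = -I*√736122/1553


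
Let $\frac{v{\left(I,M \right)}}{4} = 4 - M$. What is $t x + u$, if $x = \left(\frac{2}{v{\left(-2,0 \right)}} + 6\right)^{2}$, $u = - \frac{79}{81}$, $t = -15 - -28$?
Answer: $\frac{2523197}{5184} \approx 486.73$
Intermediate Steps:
$v{\left(I,M \right)} = 16 - 4 M$ ($v{\left(I,M \right)} = 4 \left(4 - M\right) = 16 - 4 M$)
$t = 13$ ($t = -15 + 28 = 13$)
$u = - \frac{79}{81}$ ($u = \left(-79\right) \frac{1}{81} = - \frac{79}{81} \approx -0.97531$)
$x = \frac{2401}{64}$ ($x = \left(\frac{2}{16 - 0} + 6\right)^{2} = \left(\frac{2}{16 + 0} + 6\right)^{2} = \left(\frac{2}{16} + 6\right)^{2} = \left(2 \cdot \frac{1}{16} + 6\right)^{2} = \left(\frac{1}{8} + 6\right)^{2} = \left(\frac{49}{8}\right)^{2} = \frac{2401}{64} \approx 37.516$)
$t x + u = 13 \cdot \frac{2401}{64} - \frac{79}{81} = \frac{31213}{64} - \frac{79}{81} = \frac{2523197}{5184}$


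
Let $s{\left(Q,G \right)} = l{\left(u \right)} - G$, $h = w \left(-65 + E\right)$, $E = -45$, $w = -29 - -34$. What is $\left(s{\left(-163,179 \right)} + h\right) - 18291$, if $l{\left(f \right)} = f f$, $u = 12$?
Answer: $-18876$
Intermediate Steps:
$w = 5$ ($w = -29 + 34 = 5$)
$l{\left(f \right)} = f^{2}$
$h = -550$ ($h = 5 \left(-65 - 45\right) = 5 \left(-110\right) = -550$)
$s{\left(Q,G \right)} = 144 - G$ ($s{\left(Q,G \right)} = 12^{2} - G = 144 - G$)
$\left(s{\left(-163,179 \right)} + h\right) - 18291 = \left(\left(144 - 179\right) - 550\right) - 18291 = \left(-35 - 550\right) - 18291 = -585 - 18291 = -18876$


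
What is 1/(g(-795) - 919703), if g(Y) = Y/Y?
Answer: -1/919702 ≈ -1.0873e-6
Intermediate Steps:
g(Y) = 1
1/(g(-795) - 919703) = 1/(1 - 919703) = 1/(-919702) = -1/919702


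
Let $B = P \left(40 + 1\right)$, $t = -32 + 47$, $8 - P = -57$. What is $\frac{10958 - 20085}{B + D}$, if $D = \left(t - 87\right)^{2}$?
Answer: $- \frac{9127}{7849} \approx -1.1628$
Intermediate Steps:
$P = 65$ ($P = 8 - -57 = 8 + 57 = 65$)
$t = 15$
$B = 2665$ ($B = 65 \left(40 + 1\right) = 65 \cdot 41 = 2665$)
$D = 5184$ ($D = \left(15 - 87\right)^{2} = \left(-72\right)^{2} = 5184$)
$\frac{10958 - 20085}{B + D} = \frac{10958 - 20085}{2665 + 5184} = - \frac{9127}{7849}$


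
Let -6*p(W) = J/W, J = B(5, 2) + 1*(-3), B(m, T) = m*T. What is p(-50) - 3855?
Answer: -1156493/300 ≈ -3855.0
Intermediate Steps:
B(m, T) = T*m
J = 7 (J = 2*5 + 1*(-3) = 10 - 3 = 7)
p(W) = -7/(6*W)
p(-50) - 3855 = -7/6/(-50) - 3855 = -7/6*(-1/50) - 3855 = 7/300 - 3855 = -1156493/300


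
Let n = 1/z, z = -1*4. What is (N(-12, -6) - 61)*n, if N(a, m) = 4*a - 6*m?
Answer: 73/4 ≈ 18.250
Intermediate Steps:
z = -4
N(a, m) = -6*m + 4*a
n = -1/4 (n = 1/(-4) = -1/4 ≈ -0.25000)
(N(-12, -6) - 61)*n = ((-6*(-6) + 4*(-12)) - 61)*(-1/4) = ((36 - 48) - 61)*(-1/4) = (-12 - 61)*(-1/4) = -73*(-1/4) = 73/4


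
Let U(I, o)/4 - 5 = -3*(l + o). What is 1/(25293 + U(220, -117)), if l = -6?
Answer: 1/26789 ≈ 3.7329e-5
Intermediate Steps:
U(I, o) = 92 - 12*o (U(I, o) = 20 + 4*(-3*(-6 + o)) = 20 + 4*(18 - 3*o) = 20 + (72 - 12*o) = 92 - 12*o)
1/(25293 + U(220, -117)) = 1/(25293 + (92 - 12*(-117))) = 1/(25293 + (92 + 1404)) = 1/(25293 + 1496) = 1/26789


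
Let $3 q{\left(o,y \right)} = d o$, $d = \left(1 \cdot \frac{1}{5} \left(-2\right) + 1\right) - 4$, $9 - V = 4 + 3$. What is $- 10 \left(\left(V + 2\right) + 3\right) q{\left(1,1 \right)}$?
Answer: $\frac{238}{3} \approx 79.333$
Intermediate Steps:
$V = 2$ ($V = 9 - \left(4 + 3\right) = 9 - 7 = 2$)
$d = - \frac{17}{5}$ ($d = \left(1 \cdot \frac{1}{5} \left(-2\right) + 1\right) - 4 = \left(\frac{1}{5} \left(-2\right) + 1\right) - 4 = \left(- \frac{2}{5} + 1\right) - 4 = \frac{3}{5} - 4 = - \frac{17}{5} \approx -3.4$)
$q{\left(o,y \right)} = - \frac{17 o}{15}$ ($q{\left(o,y \right)} = \frac{\left(- \frac{17}{5}\right) o}{3} = - \frac{17 o}{15}$)
$- 10 \left(\left(V + 2\right) + 3\right) q{\left(1,1 \right)} = - 10 \left(\left(2 + 2\right) + 3\right) \left(\left(- \frac{17}{15}\right) 1\right) = - 10 \left(4 + 3\right) \left(- \frac{17}{15}\right) = \left(-10\right) 7 \left(- \frac{17}{15}\right) = \left(-70\right) \left(- \frac{17}{15}\right) = \frac{238}{3}$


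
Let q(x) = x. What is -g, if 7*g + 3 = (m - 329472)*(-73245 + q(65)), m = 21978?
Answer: -3214630131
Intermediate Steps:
g = 3214630131 (g = -3/7 + ((21978 - 329472)*(-73245 + 65))/7 = -3/7 + (-307494*(-73180))/7 = -3/7 + (1/7)*22502410920 = -3/7 + 22502410920/7 = 3214630131)
-g = -1*3214630131 = -3214630131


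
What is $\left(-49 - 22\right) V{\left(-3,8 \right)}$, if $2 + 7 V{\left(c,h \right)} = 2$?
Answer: $0$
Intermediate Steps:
$V{\left(c,h \right)} = 0$ ($V{\left(c,h \right)} = - \frac{2}{7} + \frac{1}{7} \cdot 2 = - \frac{2}{7} + \frac{2}{7} = 0$)
$\left(-49 - 22\right) V{\left(-3,8 \right)} = \left(-49 - 22\right) 0 = \left(-71\right) 0 = 0$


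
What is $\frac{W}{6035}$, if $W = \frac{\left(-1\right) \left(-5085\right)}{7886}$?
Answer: $\frac{1017}{9518402} \approx 0.00010685$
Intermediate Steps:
$W = \frac{5085}{7886}$ ($W = 5085 \cdot \frac{1}{7886} = \frac{5085}{7886} \approx 0.64481$)
$\frac{W}{6035} = \frac{5085}{7886 \cdot 6035} = \frac{5085}{7886} \cdot \frac{1}{6035} = \frac{1017}{9518402}$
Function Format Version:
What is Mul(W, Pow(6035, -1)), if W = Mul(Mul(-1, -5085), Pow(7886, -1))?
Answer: Rational(1017, 9518402) ≈ 0.00010685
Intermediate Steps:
W = Rational(5085, 7886) (W = Mul(5085, Rational(1, 7886)) = Rational(5085, 7886) ≈ 0.64481)
Mul(W, Pow(6035, -1)) = Mul(Rational(5085, 7886), Pow(6035, -1)) = Mul(Rational(5085, 7886), Rational(1, 6035)) = Rational(1017, 9518402)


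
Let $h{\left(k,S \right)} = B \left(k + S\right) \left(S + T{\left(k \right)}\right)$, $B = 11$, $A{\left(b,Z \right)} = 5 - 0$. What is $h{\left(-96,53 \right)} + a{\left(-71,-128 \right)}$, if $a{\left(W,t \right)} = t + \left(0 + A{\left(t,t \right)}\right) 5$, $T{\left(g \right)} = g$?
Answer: $20236$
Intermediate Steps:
$A{\left(b,Z \right)} = 5$ ($A{\left(b,Z \right)} = 5 + 0 = 5$)
$a{\left(W,t \right)} = 25 + t$ ($a{\left(W,t \right)} = t + \left(0 + 5\right) 5 = t + 5 \cdot 5 = t + 25 = 25 + t$)
$h{\left(k,S \right)} = 11 \left(S + k\right)^{2}$ ($h{\left(k,S \right)} = 11 \left(k + S\right) \left(S + k\right) = 11 \left(S + k\right) \left(S + k\right) = 11 \left(S + k\right)^{2}$)
$h{\left(-96,53 \right)} + a{\left(-71,-128 \right)} = \left(11 \cdot 53^{2} + 11 \left(-96\right)^{2} + 22 \cdot 53 \left(-96\right)\right) + \left(25 - 128\right) = \left(11 \cdot 2809 + 11 \cdot 9216 - 111936\right) - 103 = \left(30899 + 101376 - 111936\right) - 103 = 20339 - 103 = 20236$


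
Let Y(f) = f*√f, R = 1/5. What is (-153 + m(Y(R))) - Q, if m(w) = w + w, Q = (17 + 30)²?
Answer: -2362 + 2*√5/25 ≈ -2361.8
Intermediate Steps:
R = ⅕ ≈ 0.20000
Y(f) = f^(3/2)
Q = 2209 (Q = 47² = 2209)
m(w) = 2*w
(-153 + m(Y(R))) - Q = (-153 + 2*(⅕)^(3/2)) - 1*2209 = (-153 + 2*(√5/25)) - 2209 = (-153 + 2*√5/25) - 2209 = -2362 + 2*√5/25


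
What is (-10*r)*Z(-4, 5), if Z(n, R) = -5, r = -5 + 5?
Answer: 0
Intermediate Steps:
r = 0
(-10*r)*Z(-4, 5) = -10*0*(-5) = 0*(-5) = 0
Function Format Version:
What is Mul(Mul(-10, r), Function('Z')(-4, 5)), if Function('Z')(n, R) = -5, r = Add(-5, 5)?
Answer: 0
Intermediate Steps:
r = 0
Mul(Mul(-10, r), Function('Z')(-4, 5)) = Mul(Mul(-10, 0), -5) = Mul(0, -5) = 0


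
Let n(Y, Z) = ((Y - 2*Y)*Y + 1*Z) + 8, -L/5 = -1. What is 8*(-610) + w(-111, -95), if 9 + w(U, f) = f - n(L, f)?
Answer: -4872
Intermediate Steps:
L = 5 (L = -5*(-1) = 5)
n(Y, Z) = 8 + Z - Y**2 (n(Y, Z) = ((-Y)*Y + Z) + 8 = (-Y**2 + Z) + 8 = (Z - Y**2) + 8 = 8 + Z - Y**2)
w(U, f) = 8 (w(U, f) = -9 + (f - (8 + f - 1*5**2)) = -9 + (f - (8 + f - 1*25)) = -9 + (f - (8 + f - 25)) = -9 + (f - (-17 + f)) = -9 + (f + (17 - f)) = -9 + 17 = 8)
8*(-610) + w(-111, -95) = 8*(-610) + 8 = -4880 + 8 = -4872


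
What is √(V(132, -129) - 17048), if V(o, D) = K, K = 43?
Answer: I*√17005 ≈ 130.4*I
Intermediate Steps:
V(o, D) = 43
√(V(132, -129) - 17048) = √(43 - 17048) = √(-17005) = I*√17005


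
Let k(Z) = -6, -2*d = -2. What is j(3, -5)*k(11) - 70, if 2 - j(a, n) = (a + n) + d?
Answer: -88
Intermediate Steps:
d = 1 (d = -1/2*(-2) = 1)
j(a, n) = 1 - a - n (j(a, n) = 2 - ((a + n) + 1) = 2 - (1 + a + n) = 2 + (-1 - a - n) = 1 - a - n)
j(3, -5)*k(11) - 70 = (1 - 1*3 - 1*(-5))*(-6) - 70 = (1 - 3 + 5)*(-6) - 70 = 3*(-6) - 70 = -18 - 70 = -88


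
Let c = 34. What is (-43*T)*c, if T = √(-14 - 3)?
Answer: -1462*I*√17 ≈ -6028.0*I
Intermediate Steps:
T = I*√17 (T = √(-17) = I*√17 ≈ 4.1231*I)
(-43*T)*c = -43*I*√17*34 = -1462*I*√17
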